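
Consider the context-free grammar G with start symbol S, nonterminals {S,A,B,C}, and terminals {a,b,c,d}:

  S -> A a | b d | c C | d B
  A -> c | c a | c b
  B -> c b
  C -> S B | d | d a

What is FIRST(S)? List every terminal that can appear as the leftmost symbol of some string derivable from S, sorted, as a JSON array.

Compute FIRST by fixpoint:
round 1:
  A via A→c: +{c}
  B via B→c b: +{c}
  C via C→d: +{d}
  S via S→A a: +{c}
  S via S→b d: +{b}
  S via S→d B: +{d}
  FIRST(S)={b,c,d}  FIRST(A)={c}  FIRST(B)={c}  FIRST(C)={d}
round 2:
  C via C→S B: +{b,c}
  FIRST(S)={b,c,d}  FIRST(A)={c}  FIRST(B)={c}  FIRST(C)={b,c,d}
round 3: (no change)
  FIRST(S)={b,c,d}  FIRST(A)={c}  FIRST(B)={c}  FIRST(C)={b,c,d}

FIRST(S) = ["b", "c", "d"]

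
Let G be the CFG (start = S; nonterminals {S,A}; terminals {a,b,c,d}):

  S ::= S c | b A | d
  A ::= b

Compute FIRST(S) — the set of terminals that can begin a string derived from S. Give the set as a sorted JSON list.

FIRST sets, iterate to fixpoint:
pass 1:
  A via A→b: +{b}
  S via S→b A: +{b}
  S via S→d: +{d}
  FIRST(S)={b,d}  FIRST(A)={b}
pass 2: — fixpoint
  FIRST(S)={b,d}  FIRST(A)={b}

FIRST(S) = ["b", "d"]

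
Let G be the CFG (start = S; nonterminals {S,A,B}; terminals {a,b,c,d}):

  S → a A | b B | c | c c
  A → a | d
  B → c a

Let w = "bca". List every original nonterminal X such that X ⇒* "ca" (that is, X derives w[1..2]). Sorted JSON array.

CNF form of G:
  S -> T0 T0 | T1 A | T2 B | c
  A -> a | d
  B -> T0 T1
  T0 -> c
  T1 -> a
  T2 -> b

Fill CYK table bottom-up (cells [i..j] with 1 ≤ i ≤ j ≤ 2 only):
  cell(1,1) c: {S,T0}  orig:{S}
  cell(2,2) a: {A,T1}  orig:{A}
  cell(1,2) ca: {B}

Original NTs in T[1,2] deriving "ca": ["B"]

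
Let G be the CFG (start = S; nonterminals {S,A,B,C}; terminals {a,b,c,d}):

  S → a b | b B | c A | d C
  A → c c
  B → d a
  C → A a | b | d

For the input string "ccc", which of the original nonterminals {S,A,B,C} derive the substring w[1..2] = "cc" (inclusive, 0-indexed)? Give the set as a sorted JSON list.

Convert to CNF:
  S -> T0 A | T1 C | T2 T3 | T3 B
  A -> T0 T0
  B -> T1 T2
  C -> A T2 | b | d
  T0 -> c
  T1 -> d
  T2 -> a
  T3 -> b

CYK fill — only the sub-triangle for w[1..2]:
  T[1,1] 'c' = {T0}  orig:{}
  T[2,2] 'c' = {T0}  orig:{}
  T[1,2] 'cc' = {A}

Original NTs in T[1,2] deriving "cc": ["A"]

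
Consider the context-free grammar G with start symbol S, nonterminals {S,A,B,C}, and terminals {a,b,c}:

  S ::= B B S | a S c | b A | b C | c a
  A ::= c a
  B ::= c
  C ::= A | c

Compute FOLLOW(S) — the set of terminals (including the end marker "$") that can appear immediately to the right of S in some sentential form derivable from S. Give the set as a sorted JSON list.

Compute FIRST by fixpoint:
[1]
  A via A→c a: +{c}
  B via B→c: +{c}
  C via C→A: +{c}
  S via S→B B S: +{c}
  S via S→a S c: +{a}
  S via S→b A: +{b}
  FIRST[S]={a,b,c}  FIRST[A]={c}  FIRST[B]={c}  FIRST[C]={c}
[2] done
  FIRST[S]={a,b,c}  FIRST[A]={c}  FIRST[B]={c}  FIRST[C]={c}

Compute FOLLOW by fixpoint:
initialize: $ ∈ FOLLOW(S)
iter 1:
  S→B B S: FOLLOW(B) ⊇ FIRST(B) = {c}; new: +{c}
  S→B B S: FOLLOW(B) ⊇ FIRST(S) = {a,b,c}; new: +{a,b}
  S→a S c: FOLLOW(S) ⊇ FIRST(c) = {c}; new: +{c}
  S→b A: FOLLOW(A) ⊇ FOLLOW(S) ⊇ {$,c}; new: +{$,c}
  S→b C: FOLLOW(C) ⊇ FOLLOW(S) ⊇ {$,c}; new: +{$,c}
  FOLLOW[S]={$,c}  FOLLOW[A]={$,c}  FOLLOW[B]={a,b,c}  FOLLOW[C]={$,c}
iter 2: — fixpoint
  FOLLOW[S]={$,c}  FOLLOW[A]={$,c}  FOLLOW[B]={a,b,c}  FOLLOW[C]={$,c}

FOLLOW(S) = ["$", "c"]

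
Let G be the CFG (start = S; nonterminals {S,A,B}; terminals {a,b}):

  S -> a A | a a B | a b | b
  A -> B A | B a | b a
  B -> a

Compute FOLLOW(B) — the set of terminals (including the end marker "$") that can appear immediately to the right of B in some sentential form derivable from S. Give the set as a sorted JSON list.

FIRST sets, iterate to fixpoint:
iter 1:
  A via A→b a: +{b}
  B via B→a: +{a}
  S via S→a A: +{a}
  S via S→b: +{b}
  S: {a,b}  A: {b}  B: {a}
iter 2:
  A via A→B A: +{a}
  S: {a,b}  A: {a,b}  B: {a}
iter 3: done
  S: {a,b}  A: {a,b}  B: {a}

Compute FOLLOW by fixpoint:
seed FOLLOW(S) with $
pass 1:
  A→B A: FOLLOW(B) ⊇ FIRST(A) = {a,b}; new: +{a,b}
  S→a A: FOLLOW(A) ⊇ FOLLOW(S) ⊇ {$}; new: +{$}
  S→a a B: FOLLOW(B) ⊇ FOLLOW(S) ⊇ {$}; new: +{$}
  FOLLOW(S)={$}  FOLLOW(A)={$}  FOLLOW(B)={$,a,b}
pass 2: (stable)
  FOLLOW(S)={$}  FOLLOW(A)={$}  FOLLOW(B)={$,a,b}

FOLLOW(B) = ["$", "a", "b"]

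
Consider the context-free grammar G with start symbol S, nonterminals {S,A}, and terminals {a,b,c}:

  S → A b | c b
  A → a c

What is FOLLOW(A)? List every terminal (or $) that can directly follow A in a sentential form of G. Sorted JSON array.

FIRST sets, iterate to fixpoint:
[1]
  A via A→a c: +{a}
  S via S→A b: +{a}
  S via S→c b: +{c}
  S: {a,c}  A: {a}
[2] — fixpoint
  S: {a,c}  A: {a}

Compute FOLLOW by fixpoint:
seed FOLLOW(S) with $
iter 1:
  S→A b: FOLLOW(A) ⊇ FIRST(b) = {b}; new: +{b}
  S: {$}  A: {b}
iter 2: (no change)
  S: {$}  A: {b}

FOLLOW(A) = ["b"]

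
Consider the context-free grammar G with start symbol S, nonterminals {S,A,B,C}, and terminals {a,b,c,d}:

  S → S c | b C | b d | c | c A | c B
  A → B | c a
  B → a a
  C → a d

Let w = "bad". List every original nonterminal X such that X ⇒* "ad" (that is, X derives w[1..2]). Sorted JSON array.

Convert to CNF:
  S -> S T1 | T1 A | T1 B | T3 C | T3 T2 | c
  A -> T0 T0 | T1 T0
  B -> T0 T0
  C -> T0 T2
  T0 -> a
  T1 -> c
  T2 -> d
  T3 -> b

CYK table (by increasing span), restricted to cells inside w[1..2]:
  T[1,1] 'a' = {T0}  orig:{}
  T[2,2] 'd' = {T2}  orig:{}
  T[1,2] 'ad' = {C}

Original NTs in T[1,2] deriving "ad": ["C"]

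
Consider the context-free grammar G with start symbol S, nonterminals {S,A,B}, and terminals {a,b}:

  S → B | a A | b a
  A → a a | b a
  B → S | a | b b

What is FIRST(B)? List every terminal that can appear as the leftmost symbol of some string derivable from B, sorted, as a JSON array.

FIRST iteration:
iter 1:
  A via A→a a: +{a}
  A via A→b a: +{b}
  B via B→a: +{a}
  B via B→b b: +{b}
  S via S→B: +{a,b}
  FIRST[S]={a,b}  FIRST[A]={a,b}  FIRST[B]={a,b}
iter 2: (no change)
  FIRST[S]={a,b}  FIRST[A]={a,b}  FIRST[B]={a,b}

FIRST(B) = ["a", "b"]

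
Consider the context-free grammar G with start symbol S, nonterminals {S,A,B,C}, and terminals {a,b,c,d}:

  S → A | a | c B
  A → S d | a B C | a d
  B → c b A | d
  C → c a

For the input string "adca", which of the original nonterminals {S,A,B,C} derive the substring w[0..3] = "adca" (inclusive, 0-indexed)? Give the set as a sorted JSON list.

CNF form of G:
  S -> S T0 | T1 T0 | T1 X6 | T2 B | a
  A -> S T0 | T1 T0 | T1 X4
  B -> T2 X5 | d
  C -> T2 T1
  T0 -> d
  T1 -> a
  T2 -> c
  T3 -> b
  X4 -> B C
  X5 -> T3 A
  X6 -> B C

CYK fill, restricted to cells inside w[0..3]:
  [0..0]={S,T1}  "a"  orig:{S}
  [1..1]={B,T0}  "d"  orig:{B}
  [2..2]={T2}  "c"  orig:{}
  [3..3]={S,T1}  "a"  orig:{S}
  [0..1]={A,S}  "ad"
  [1..2]=∅  "dc"
  [2..3]={C}  "ca"
  [0..2]=∅  "adc"
  [1..3]={X4,X6}  "dca"  orig:{}
  [0..3]={A,S}  "adca"

Original NTs in T[0,3] deriving "adca": ["A", "S"]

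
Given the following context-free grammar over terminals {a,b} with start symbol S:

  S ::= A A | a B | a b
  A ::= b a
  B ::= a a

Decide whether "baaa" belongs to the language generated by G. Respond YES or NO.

CNF form of G:
  S -> A A | T1 B | T1 T0
  A -> T0 T1
  B -> T1 T1
  T0 -> b
  T1 -> a

CYK fill:
  cell(0,0) b: {T0}  orig:{}
  cell(1,1) a: {T1}  orig:{}
  cell(2,2) a: {T1}  orig:{}
  cell(3,3) a: {T1}  orig:{}
  cell(0,1) ba: {A}
  cell(1,2) aa: {B}
  cell(2,3) aa: {B}
  cell(0,2) baa: ∅
  cell(1,3) aaa: {S}
  cell(0,3) baaa: ∅

S ∉ T[0,3] ⇒ NO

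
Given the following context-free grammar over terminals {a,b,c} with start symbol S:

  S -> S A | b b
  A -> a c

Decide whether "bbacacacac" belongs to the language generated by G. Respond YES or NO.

CNF form of G:
  S -> S A | T2 T2
  A -> T0 T1
  T0 -> a
  T1 -> c
  T2 -> b

Fill CYK table bottom-up:
  T[0,0] 'b' = {T2}  orig:{}
  T[1,1] 'b' = {T2}  orig:{}
  T[2,2] 'a' = {T0}  orig:{}
  T[3,3] 'c' = {T1}  orig:{}
  T[4,4] 'a' = {T0}  orig:{}
  T[5,5] 'c' = {T1}  orig:{}
  T[6,6] 'a' = {T0}  orig:{}
  T[7,7] 'c' = {T1}  orig:{}
  T[8,8] 'a' = {T0}  orig:{}
  T[9,9] 'c' = {T1}  orig:{}
  T[0,1] 'bb' = {S}
  T[1,2] 'ba' = ∅
  T[2,3] 'ac' = {A}
  T[3,4] 'ca' = ∅
  T[4,5] 'ac' = {A}
  T[5,6] 'ca' = ∅
  T[6,7] 'ac' = {A}
  T[7,8] 'ca' = ∅
  T[8,9] 'ac' = {A}
  T[0,2] 'bba' = ∅
  T[1,3] 'bac' = ∅
  T[2,4] 'aca' = ∅
  T[3,5] 'cac' = ∅
  T[4,6] 'aca' = ∅
  T[5,7] 'cac' = ∅
  T[6,8] 'aca' = ∅
  T[7,9] 'cac' = ∅
  T[0,3] 'bbac' = {S}
  T[1,4] 'baca' = ∅
  T[2,5] 'acac' = ∅
  T[3,6] 'caca' = ∅
  T[4,7] 'acac' = ∅
  T[5,8] 'caca' = ∅
  T[6,9] 'acac' = ∅
  T[0,4] 'bbaca' = ∅
  T[1,5] 'bacac' = ∅
  T[2,6] 'acaca' = ∅
  T[3,7] 'cacac' = ∅
  T[4,8] 'acaca' = ∅
  T[5,9] 'cacac' = ∅
  T[0,5] 'bbacac' = {S}
  T[1,6] 'bacaca' = ∅
  T[2,7] 'acacac' = ∅
  T[3,8] 'cacaca' = ∅
  T[4,9] 'acacac' = ∅
  T[0,6] 'bbacaca' = ∅
  T[1,7] 'bacacac' = ∅
  T[2,8] 'acacaca' = ∅
  T[3,9] 'cacacac' = ∅
  T[0,7] 'bbacacac' = {S}
  T[1,8] 'bacacaca' = ∅
  T[2,9] 'acacacac' = ∅
  T[0,8] 'bbacacaca' = ∅
  T[1,9] 'bacacacac' = ∅
  T[0,9] 'bbacacacac' = {S}

S ∈ T[0,9] ⇒ YES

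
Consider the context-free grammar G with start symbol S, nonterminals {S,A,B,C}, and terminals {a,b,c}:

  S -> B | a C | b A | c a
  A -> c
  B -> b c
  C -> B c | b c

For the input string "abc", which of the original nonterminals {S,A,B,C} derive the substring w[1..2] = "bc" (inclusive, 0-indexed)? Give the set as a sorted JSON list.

Convert to CNF:
  S -> T0 A | T0 T1 | T1 T2 | T2 C
  A -> c
  B -> T0 T1
  C -> B T1 | T0 T1
  T0 -> b
  T1 -> c
  T2 -> a

Fill CYK table bottom-up — only the sub-triangle for w[1..2]:
  cell(1,1) b: {T0}  orig:{}
  cell(2,2) c: {A,T1}  orig:{A}
  cell(1,2) bc: {B,C,S}

Original NTs in T[1,2] deriving "bc": ["B", "C", "S"]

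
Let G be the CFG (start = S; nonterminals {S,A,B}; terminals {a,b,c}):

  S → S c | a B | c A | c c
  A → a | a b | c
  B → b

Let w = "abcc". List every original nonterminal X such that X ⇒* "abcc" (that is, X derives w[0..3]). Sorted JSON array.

Convert to CNF:
  S -> S T2 | T0 B | T2 A | T2 T2
  A -> T0 T1 | a | c
  B -> b
  T0 -> a
  T1 -> b
  T2 -> c

CYK fill — only the sub-triangle for w[0..3]:
  T[0,0] 'a' = {A,T0}  orig:{A}
  T[1,1] 'b' = {B,T1}  orig:{B}
  T[2,2] 'c' = {A,T2}  orig:{A}
  T[3,3] 'c' = {A,T2}  orig:{A}
  T[0,1] 'ab' = {A,S}
  T[1,2] 'bc' = ∅
  T[2,3] 'cc' = {S}
  T[0,2] 'abc' = {S}
  T[1,3] 'bcc' = ∅
  T[0,3] 'abcc' = {S}

Original NTs in T[0,3] deriving "abcc": ["S"]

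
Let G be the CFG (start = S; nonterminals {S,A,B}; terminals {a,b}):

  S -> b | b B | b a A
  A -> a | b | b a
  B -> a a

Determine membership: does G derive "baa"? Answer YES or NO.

CNF form of G:
  S -> T0 B | T0 X2 | b
  A -> T0 T1 | a | b
  B -> T1 T1
  T0 -> b
  T1 -> a
  X2 -> T1 A

CYK fill:
  cell(0,0) b: {A,S,T0}  orig:{A,S}
  cell(1,1) a: {A,T1}  orig:{A}
  cell(2,2) a: {A,T1}  orig:{A}
  cell(0,1) ba: {A}
  cell(1,2) aa: {B,X2}  orig:{B}
  cell(0,2) baa: {S}

S ∈ T[0,2] ⇒ YES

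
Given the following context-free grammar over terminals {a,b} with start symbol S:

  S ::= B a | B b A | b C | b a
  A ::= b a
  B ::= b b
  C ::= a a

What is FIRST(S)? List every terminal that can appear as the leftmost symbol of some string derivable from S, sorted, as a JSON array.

FIRST iteration:
iter 1:
  A via A→b a: +{b}
  B via B→b b: +{b}
  C via C→a a: +{a}
  S via S→B a: +{b}
  FIRST[S]={b}  FIRST[A]={b}  FIRST[B]={b}  FIRST[C]={a}
iter 2: done
  FIRST[S]={b}  FIRST[A]={b}  FIRST[B]={b}  FIRST[C]={a}

FIRST(S) = ["b"]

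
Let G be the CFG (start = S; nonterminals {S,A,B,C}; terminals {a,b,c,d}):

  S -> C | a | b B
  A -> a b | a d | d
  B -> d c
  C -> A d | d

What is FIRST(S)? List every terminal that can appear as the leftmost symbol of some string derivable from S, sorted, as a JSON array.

FIRST iteration:
iter 1:
  A via A→a b: +{a}
  A via A→d: +{d}
  B via B→d c: +{d}
  C via C→A d: +{a,d}
  S via S→C: +{a,d}
  S via S→b B: +{b}
  S: {a,b,d}  A: {a,d}  B: {d}  C: {a,d}
iter 2: — fixpoint
  S: {a,b,d}  A: {a,d}  B: {d}  C: {a,d}

FIRST(S) = ["a", "b", "d"]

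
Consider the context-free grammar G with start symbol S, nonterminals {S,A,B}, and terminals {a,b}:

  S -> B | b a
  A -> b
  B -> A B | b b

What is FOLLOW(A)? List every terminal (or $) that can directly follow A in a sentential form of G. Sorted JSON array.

FIRST iteration:
pass 1:
  A via A→b: +{b}
  B via B→A B: +{b}
  S via S→B: +{b}
  FIRST(S)={b}  FIRST(A)={b}  FIRST(B)={b}
pass 2: — fixpoint
  FIRST(S)={b}  FIRST(A)={b}  FIRST(B)={b}

FOLLOW sets:
FOLLOW(S) := {$}
round 1:
  B→A B: FOLLOW(A) ⊇ FIRST(B) = {b}; new: +{b}
  S→B: FOLLOW(B) ⊇ FOLLOW(S) ⊇ {$}; new: +{$}
  FOLLOW[S]={$}  FOLLOW[A]={b}  FOLLOW[B]={$}
round 2: (stable)
  FOLLOW[S]={$}  FOLLOW[A]={b}  FOLLOW[B]={$}

FOLLOW(A) = ["b"]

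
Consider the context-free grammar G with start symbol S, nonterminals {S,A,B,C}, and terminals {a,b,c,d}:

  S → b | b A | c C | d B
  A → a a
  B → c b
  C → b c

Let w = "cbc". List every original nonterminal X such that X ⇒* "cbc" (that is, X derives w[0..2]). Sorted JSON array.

CNF form of G:
  S -> T1 C | T2 A | T3 B | b
  A -> T0 T0
  B -> T1 T2
  C -> T2 T1
  T0 -> a
  T1 -> c
  T2 -> b
  T3 -> d

CYK fill, restricted to cells inside w[0..2]:
  cell(0,0) c: {T1}  orig:{}
  cell(1,1) b: {S,T2}  orig:{S}
  cell(2,2) c: {T1}  orig:{}
  cell(0,1) cb: {B}
  cell(1,2) bc: {C}
  cell(0,2) cbc: {S}

Original NTs in T[0,2] deriving "cbc": ["S"]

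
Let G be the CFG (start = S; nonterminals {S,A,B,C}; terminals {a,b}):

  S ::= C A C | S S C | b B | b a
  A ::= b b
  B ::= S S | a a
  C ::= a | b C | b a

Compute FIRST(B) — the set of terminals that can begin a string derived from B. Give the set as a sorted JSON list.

FIRST sets, iterate to fixpoint:
round 1:
  A via A→b b: +{b}
  B via B→a a: +{a}
  C via C→a: +{a}
  C via C→b C: +{b}
  S via S→C A C: +{a,b}
  FIRST[S]={a,b}  FIRST[A]={b}  FIRST[B]={a}  FIRST[C]={a,b}
round 2:
  B via B→S S: +{b}
  FIRST[S]={a,b}  FIRST[A]={b}  FIRST[B]={a,b}  FIRST[C]={a,b}
round 3: — fixpoint
  FIRST[S]={a,b}  FIRST[A]={b}  FIRST[B]={a,b}  FIRST[C]={a,b}

FIRST(B) = ["a", "b"]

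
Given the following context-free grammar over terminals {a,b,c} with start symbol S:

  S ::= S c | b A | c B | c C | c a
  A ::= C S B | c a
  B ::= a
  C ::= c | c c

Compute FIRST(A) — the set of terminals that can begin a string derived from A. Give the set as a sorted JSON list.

FIRST sets, iterate to fixpoint:
round 1:
  A via A→c a: +{c}
  B via B→a: +{a}
  C via C→c: +{c}
  S via S→b A: +{b}
  S via S→c B: +{c}
  FIRST[S]={b,c}  FIRST[A]={c}  FIRST[B]={a}  FIRST[C]={c}
round 2: — fixpoint
  FIRST[S]={b,c}  FIRST[A]={c}  FIRST[B]={a}  FIRST[C]={c}

FIRST(A) = ["c"]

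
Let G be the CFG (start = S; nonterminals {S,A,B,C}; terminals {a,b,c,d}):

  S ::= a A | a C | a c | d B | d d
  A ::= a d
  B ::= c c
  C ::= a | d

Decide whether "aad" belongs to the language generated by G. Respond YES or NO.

Convert to CNF:
  S -> T0 A | T0 C | T0 T2 | T1 B | T1 T1
  A -> T0 T1
  B -> T2 T2
  C -> a | d
  T0 -> a
  T1 -> d
  T2 -> c

CYK table (by increasing span):
  T[0,0] 'a' = {C,T0}  orig:{C}
  T[1,1] 'a' = {C,T0}  orig:{C}
  T[2,2] 'd' = {C,T1}  orig:{C}
  T[0,1] 'aa' = {S}
  T[1,2] 'ad' = {A,S}
  T[0,2] 'aad' = {S}

S ∈ T[0,2] ⇒ YES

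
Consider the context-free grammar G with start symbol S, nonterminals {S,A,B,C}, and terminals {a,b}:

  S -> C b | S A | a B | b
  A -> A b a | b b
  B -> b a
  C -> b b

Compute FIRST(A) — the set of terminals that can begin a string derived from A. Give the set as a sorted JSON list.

FIRST sets, iterate to fixpoint:
[1]
  A via A→b b: +{b}
  B via B→b a: +{b}
  C via C→b b: +{b}
  S via S→C b: +{b}
  S via S→a B: +{a}
  FIRST(S)={a,b}  FIRST(A)={b}  FIRST(B)={b}  FIRST(C)={b}
[2] — fixpoint
  FIRST(S)={a,b}  FIRST(A)={b}  FIRST(B)={b}  FIRST(C)={b}

FIRST(A) = ["b"]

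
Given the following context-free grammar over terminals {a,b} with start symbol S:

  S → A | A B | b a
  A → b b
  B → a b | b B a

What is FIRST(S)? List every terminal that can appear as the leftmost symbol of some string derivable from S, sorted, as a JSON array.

FIRST iteration:
[1]
  A via A→b b: +{b}
  B via B→a b: +{a}
  B via B→b B a: +{b}
  S via S→A: +{b}
  S: {b}  A: {b}  B: {a,b}
[2] (no change)
  S: {b}  A: {b}  B: {a,b}

FIRST(S) = ["b"]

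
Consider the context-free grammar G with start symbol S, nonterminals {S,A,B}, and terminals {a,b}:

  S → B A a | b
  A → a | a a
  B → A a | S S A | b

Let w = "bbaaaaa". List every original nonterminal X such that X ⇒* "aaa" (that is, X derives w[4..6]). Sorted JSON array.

Convert to CNF:
  S -> B X2 | b
  A -> T0 T0 | a
  B -> A T0 | S X1 | b
  T0 -> a
  X1 -> S A
  X2 -> A T0

CYK fill — only the sub-triangle for w[4..6]:
  T[4,4] 'a' = {A,T0}  orig:{A}
  T[5,5] 'a' = {A,T0}  orig:{A}
  T[6,6] 'a' = {A,T0}  orig:{A}
  T[4,5] 'aa' = {A,B,X2}  orig:{A,B}
  T[5,6] 'aa' = {A,B,X2}  orig:{A,B}
  T[4,6] 'aaa' = {B,X2}  orig:{B}

Original NTs in T[4,6] deriving "aaa": ["B"]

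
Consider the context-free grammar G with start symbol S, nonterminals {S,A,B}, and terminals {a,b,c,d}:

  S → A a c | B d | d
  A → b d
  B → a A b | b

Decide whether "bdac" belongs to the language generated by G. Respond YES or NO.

CNF form of G:
  S -> A X5 | B T1 | d
  A -> T0 T1
  B -> T2 X4 | b
  T0 -> b
  T1 -> d
  T2 -> a
  T3 -> c
  X4 -> A T0
  X5 -> T2 T3

Fill CYK table bottom-up:
  [0..0]={B,T0}  "b"  orig:{B}
  [1..1]={S,T1}  "d"  orig:{S}
  [2..2]={T2}  "a"  orig:{}
  [3..3]={T3}  "c"  orig:{}
  [0..1]={A,S}  "bd"
  [1..2]=∅  "da"
  [2..3]={X5}  "ac"  orig:{}
  [0..2]=∅  "bda"
  [1..3]=∅  "dac"
  [0..3]={S}  "bdac"

S ∈ T[0,3] ⇒ YES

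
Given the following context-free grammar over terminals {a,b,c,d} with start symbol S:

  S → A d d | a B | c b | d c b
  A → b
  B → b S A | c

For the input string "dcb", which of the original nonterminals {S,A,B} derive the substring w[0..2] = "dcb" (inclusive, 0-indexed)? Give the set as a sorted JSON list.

Convert to CNF:
  S -> A X5 | T1 X6 | T2 B | T3 T0
  A -> b
  B -> T0 X4 | c
  T0 -> b
  T1 -> d
  T2 -> a
  T3 -> c
  X4 -> S A
  X5 -> T1 T1
  X6 -> T3 T0

Fill CYK table bottom-up, restricted to cells inside w[0..2]:
  cell(0,0) d: {T1}  orig:{}
  cell(1,1) c: {B,T3}  orig:{B}
  cell(2,2) b: {A,T0}  orig:{A}
  cell(0,1) dc: ∅
  cell(1,2) cb: {S,X6}  orig:{S}
  cell(0,2) dcb: {S}

Original NTs in T[0,2] deriving "dcb": ["S"]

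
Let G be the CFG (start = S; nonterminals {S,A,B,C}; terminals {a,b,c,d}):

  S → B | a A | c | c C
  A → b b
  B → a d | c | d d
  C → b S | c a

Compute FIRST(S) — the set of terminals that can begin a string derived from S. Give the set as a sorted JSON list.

FIRST iteration:
round 1:
  A via A→b b: +{b}
  B via B→a d: +{a}
  B via B→c: +{c}
  B via B→d d: +{d}
  C via C→b S: +{b}
  C via C→c a: +{c}
  S via S→B: +{a,c,d}
  FIRST(S)={a,c,d}  FIRST(A)={b}  FIRST(B)={a,c,d}  FIRST(C)={b,c}
round 2: done
  FIRST(S)={a,c,d}  FIRST(A)={b}  FIRST(B)={a,c,d}  FIRST(C)={b,c}

FIRST(S) = ["a", "c", "d"]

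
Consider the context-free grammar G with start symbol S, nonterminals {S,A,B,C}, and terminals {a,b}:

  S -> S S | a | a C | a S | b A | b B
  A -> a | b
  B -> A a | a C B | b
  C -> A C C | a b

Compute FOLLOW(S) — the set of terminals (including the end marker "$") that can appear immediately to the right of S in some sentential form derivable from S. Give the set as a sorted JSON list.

Compute FIRST by fixpoint:
round 1:
  A via A→a: +{a}
  A via A→b: +{b}
  B via B→A a: +{a,b}
  C via C→A C C: +{a,b}
  S via S→a: +{a}
  S via S→b A: +{b}
  FIRST[S]={a,b}  FIRST[A]={a,b}  FIRST[B]={a,b}  FIRST[C]={a,b}
round 2: (stable)
  FIRST[S]={a,b}  FIRST[A]={a,b}  FIRST[B]={a,b}  FIRST[C]={a,b}

FOLLOW iteration:
initialize: $ ∈ FOLLOW(S)
round 1:
  B→A a: FOLLOW(A) ⊇ FIRST(a) = {a}; new: +{a}
  B→a C B: FOLLOW(C) ⊇ FIRST(B) = {a,b}; new: +{a,b}
  C→A C C: FOLLOW(A) ⊇ FIRST(C) = {a,b}; new: +{b}
  S→S S: FOLLOW(S) ⊇ FIRST(S) = {a,b}; new: +{a,b}
  S→a C: FOLLOW(C) ⊇ FOLLOW(S) ⊇ {$,a,b}; new: +{$}
  S→b A: FOLLOW(A) ⊇ FOLLOW(S) ⊇ {$,a,b}; new: +{$}
  S→b B: FOLLOW(B) ⊇ FOLLOW(S) ⊇ {$,a,b}; new: +{$,a,b}
  FOLLOW(S)={$,a,b}  FOLLOW(A)={$,a,b}  FOLLOW(B)={$,a,b}  FOLLOW(C)={$,a,b}
round 2: (stable)
  FOLLOW(S)={$,a,b}  FOLLOW(A)={$,a,b}  FOLLOW(B)={$,a,b}  FOLLOW(C)={$,a,b}

FOLLOW(S) = ["$", "a", "b"]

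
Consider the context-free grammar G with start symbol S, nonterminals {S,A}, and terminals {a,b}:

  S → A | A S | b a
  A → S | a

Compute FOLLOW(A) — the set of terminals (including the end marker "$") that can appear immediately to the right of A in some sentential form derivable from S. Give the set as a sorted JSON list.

FIRST sets, iterate to fixpoint:
pass 1:
  A via A→a: +{a}
  S via S→A: +{a}
  S via S→b a: +{b}
  FIRST(S)={a,b}  FIRST(A)={a}
pass 2:
  A via A→S: +{b}
  FIRST(S)={a,b}  FIRST(A)={a,b}
pass 3: done
  FIRST(S)={a,b}  FIRST(A)={a,b}

Compute FOLLOW by fixpoint:
initialize: $ ∈ FOLLOW(S)
iter 1:
  S→A: FOLLOW(A) ⊇ FOLLOW(S) ⊇ {$}; new: +{$}
  S→A S: FOLLOW(A) ⊇ FIRST(S) = {a,b}; new: +{a,b}
  S: {$}  A: {$,a,b}
iter 2:
  A→S: FOLLOW(S) ⊇ FOLLOW(A) ⊇ {$,a,b}; new: +{a,b}
  S: {$,a,b}  A: {$,a,b}
iter 3: (stable)
  S: {$,a,b}  A: {$,a,b}

FOLLOW(A) = ["$", "a", "b"]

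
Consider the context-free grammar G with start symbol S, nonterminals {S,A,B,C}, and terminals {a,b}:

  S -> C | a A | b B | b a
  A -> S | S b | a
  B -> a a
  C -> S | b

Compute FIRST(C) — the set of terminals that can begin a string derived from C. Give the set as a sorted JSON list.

FIRST sets, iterate to fixpoint:
pass 1:
  A via A→a: +{a}
  B via B→a a: +{a}
  C via C→b: +{b}
  S via S→C: +{b}
  S via S→a A: +{a}
  S: {a,b}  A: {a}  B: {a}  C: {b}
pass 2:
  A via A→S: +{b}
  C via C→S: +{a}
  S: {a,b}  A: {a,b}  B: {a}  C: {a,b}
pass 3: done
  S: {a,b}  A: {a,b}  B: {a}  C: {a,b}

FIRST(C) = ["a", "b"]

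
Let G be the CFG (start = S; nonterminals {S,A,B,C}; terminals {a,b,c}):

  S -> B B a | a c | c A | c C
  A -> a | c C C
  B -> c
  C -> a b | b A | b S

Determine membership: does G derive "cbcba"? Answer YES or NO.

CNF form of G:
  S -> B X4 | T0 A | T0 C | T1 T0
  A -> T0 X3 | a
  B -> c
  C -> T1 T2 | T2 A | T2 S
  T0 -> c
  T1 -> a
  T2 -> b
  X3 -> C C
  X4 -> B T1

CYK table (by increasing span):
  [0..0]={B,T0}  "c"  orig:{B}
  [1..1]={T2}  "b"  orig:{}
  [2..2]={B,T0}  "c"  orig:{B}
  [3..3]={T2}  "b"  orig:{}
  [4..4]={A,T1}  "a"  orig:{A}
  [0..1]=∅  "cb"
  [1..2]=∅  "bc"
  [2..3]=∅  "cb"
  [3..4]={C}  "ba"
  [0..2]=∅  "cbc"
  [1..3]=∅  "bcb"
  [2..4]={S}  "cba"
  [0..3]=∅  "cbcb"
  [1..4]={C}  "bcba"
  [0..4]={S}  "cbcba"

S ∈ T[0,4] ⇒ YES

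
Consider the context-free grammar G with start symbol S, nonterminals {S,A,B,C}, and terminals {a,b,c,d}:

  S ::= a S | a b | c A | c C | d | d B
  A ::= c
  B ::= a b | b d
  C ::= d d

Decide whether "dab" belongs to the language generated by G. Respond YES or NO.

CNF form of G:
  S -> T0 S | T0 T1 | T2 B | T3 A | T3 C | d
  A -> c
  B -> T0 T1 | T1 T2
  C -> T2 T2
  T0 -> a
  T1 -> b
  T2 -> d
  T3 -> c

CYK table (by increasing span):
  cell(0,0) d: {S,T2}  orig:{S}
  cell(1,1) a: {T0}  orig:{}
  cell(2,2) b: {T1}  orig:{}
  cell(0,1) da: ∅
  cell(1,2) ab: {B,S}
  cell(0,2) dab: {S}

S ∈ T[0,2] ⇒ YES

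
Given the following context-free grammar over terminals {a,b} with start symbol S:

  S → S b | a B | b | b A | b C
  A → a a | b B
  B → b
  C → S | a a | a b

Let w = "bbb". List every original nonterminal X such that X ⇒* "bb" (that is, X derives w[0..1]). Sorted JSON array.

CNF form of G:
  S -> S T1 | T0 B | T1 A | T1 C | b
  A -> T0 T0 | T1 B
  B -> b
  C -> S T1 | T0 B | T0 T0 | T0 T1 | T1 A | T1 C | b
  T0 -> a
  T1 -> b

CYK fill (cells [i..j] with 0 ≤ i ≤ j ≤ 1 only):
  cell(0,0) b: {B,C,S,T1}  orig:{B,C,S}
  cell(1,1) b: {B,C,S,T1}  orig:{B,C,S}
  cell(0,1) bb: {A,C,S}

Original NTs in T[0,1] deriving "bb": ["A", "C", "S"]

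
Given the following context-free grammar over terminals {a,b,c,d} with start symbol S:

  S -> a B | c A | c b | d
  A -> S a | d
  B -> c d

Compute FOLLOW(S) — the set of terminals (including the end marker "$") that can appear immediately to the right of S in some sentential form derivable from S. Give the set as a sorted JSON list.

FIRST sets, iterate to fixpoint:
[1]
  A via A→d: +{d}
  B via B→c d: +{c}
  S via S→a B: +{a}
  S via S→c A: +{c}
  S via S→d: +{d}
  FIRST(S)={a,c,d}  FIRST(A)={d}  FIRST(B)={c}
[2]
  A via A→S a: +{a,c}
  FIRST(S)={a,c,d}  FIRST(A)={a,c,d}  FIRST(B)={c}
[3] done
  FIRST(S)={a,c,d}  FIRST(A)={a,c,d}  FIRST(B)={c}

FOLLOW iteration:
initialize: $ ∈ FOLLOW(S)
round 1:
  A→S a: FOLLOW(S) ⊇ FIRST(a) = {a}; new: +{a}
  S→a B: FOLLOW(B) ⊇ FOLLOW(S) ⊇ {$,a}; new: +{$,a}
  S→c A: FOLLOW(A) ⊇ FOLLOW(S) ⊇ {$,a}; new: +{$,a}
  FOLLOW(S)={$,a}  FOLLOW(A)={$,a}  FOLLOW(B)={$,a}
round 2: (no change)
  FOLLOW(S)={$,a}  FOLLOW(A)={$,a}  FOLLOW(B)={$,a}

FOLLOW(S) = ["$", "a"]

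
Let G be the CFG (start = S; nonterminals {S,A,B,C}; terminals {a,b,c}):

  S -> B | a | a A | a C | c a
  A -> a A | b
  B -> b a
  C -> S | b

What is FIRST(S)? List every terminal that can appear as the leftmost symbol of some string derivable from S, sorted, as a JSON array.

FIRST iteration:
[1]
  A via A→a A: +{a}
  A via A→b: +{b}
  B via B→b a: +{b}
  C via C→b: +{b}
  S via S→B: +{b}
  S via S→a: +{a}
  S via S→c a: +{c}
  FIRST(S)={a,b,c}  FIRST(A)={a,b}  FIRST(B)={b}  FIRST(C)={b}
[2]
  C via C→S: +{a,c}
  FIRST(S)={a,b,c}  FIRST(A)={a,b}  FIRST(B)={b}  FIRST(C)={a,b,c}
[3] — fixpoint
  FIRST(S)={a,b,c}  FIRST(A)={a,b}  FIRST(B)={b}  FIRST(C)={a,b,c}

FIRST(S) = ["a", "b", "c"]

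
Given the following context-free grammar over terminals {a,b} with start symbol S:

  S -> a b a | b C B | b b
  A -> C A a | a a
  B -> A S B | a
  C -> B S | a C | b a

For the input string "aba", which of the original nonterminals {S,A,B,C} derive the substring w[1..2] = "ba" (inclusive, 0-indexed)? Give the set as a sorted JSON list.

Convert to CNF:
  S -> T0 X4 | T1 T1 | T1 X5
  A -> C X2 | T0 T0
  B -> A X3 | a
  C -> B S | T0 C | T1 T0
  T0 -> a
  T1 -> b
  X2 -> A T0
  X3 -> S B
  X4 -> T1 T0
  X5 -> C B

CYK fill (cells [i..j] with 1 ≤ i ≤ j ≤ 2 only):
  cell(1,1) b: {T1}  orig:{}
  cell(2,2) a: {B,T0}  orig:{B}
  cell(1,2) ba: {C,X4}  orig:{C}

Original NTs in T[1,2] deriving "ba": ["C"]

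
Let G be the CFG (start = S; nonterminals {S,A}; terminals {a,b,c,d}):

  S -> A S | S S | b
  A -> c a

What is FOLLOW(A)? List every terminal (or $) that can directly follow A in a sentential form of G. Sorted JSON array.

Compute FIRST by fixpoint:
pass 1:
  A via A→c a: +{c}
  S via S→A S: +{c}
  S via S→b: +{b}
  FIRST[S]={b,c}  FIRST[A]={c}
pass 2: (no change)
  FIRST[S]={b,c}  FIRST[A]={c}

Compute FOLLOW by fixpoint:
seed FOLLOW(S) with $
round 1:
  S→A S: FOLLOW(A) ⊇ FIRST(S) = {b,c}; new: +{b,c}
  S→S S: FOLLOW(S) ⊇ FIRST(S) = {b,c}; new: +{b,c}
  S: {$,b,c}  A: {b,c}
round 2: — fixpoint
  S: {$,b,c}  A: {b,c}

FOLLOW(A) = ["b", "c"]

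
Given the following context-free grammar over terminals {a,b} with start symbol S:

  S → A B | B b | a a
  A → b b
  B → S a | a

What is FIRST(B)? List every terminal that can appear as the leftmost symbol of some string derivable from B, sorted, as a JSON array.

FIRST iteration:
round 1:
  A via A→b b: +{b}
  B via B→a: +{a}
  S via S→A B: +{b}
  S via S→B b: +{a}
  S: {a,b}  A: {b}  B: {a}
round 2:
  B via B→S a: +{b}
  S: {a,b}  A: {b}  B: {a,b}
round 3: (stable)
  S: {a,b}  A: {b}  B: {a,b}

FIRST(B) = ["a", "b"]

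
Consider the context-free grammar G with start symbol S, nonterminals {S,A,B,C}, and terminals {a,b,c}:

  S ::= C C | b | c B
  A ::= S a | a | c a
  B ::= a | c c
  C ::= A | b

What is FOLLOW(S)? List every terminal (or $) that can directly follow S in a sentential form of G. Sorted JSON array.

FIRST sets, iterate to fixpoint:
pass 1:
  A via A→a: +{a}
  A via A→c a: +{c}
  B via B→a: +{a}
  B via B→c c: +{c}
  C via C→A: +{a,c}
  C via C→b: +{b}
  S via S→C C: +{a,b,c}
  S: {a,b,c}  A: {a,c}  B: {a,c}  C: {a,b,c}
pass 2:
  A via A→S a: +{b}
  S: {a,b,c}  A: {a,b,c}  B: {a,c}  C: {a,b,c}
pass 3: done
  S: {a,b,c}  A: {a,b,c}  B: {a,c}  C: {a,b,c}

Compute FOLLOW by fixpoint:
seed FOLLOW(S) with $
[1]
  A→S a: FOLLOW(S) ⊇ FIRST(a) = {a}; new: +{a}
  S→C C: FOLLOW(C) ⊇ FIRST(C) = {a,b,c}; new: +{a,b,c}
  S→C C: FOLLOW(C) ⊇ FOLLOW(S) ⊇ {$,a}; new: +{$}
  S→c B: FOLLOW(B) ⊇ FOLLOW(S) ⊇ {$,a}; new: +{$,a}
  FOLLOW[S]={$,a}  FOLLOW[A]={}  FOLLOW[B]={$,a}  FOLLOW[C]={$,a,b,c}
[2]
  C→A: FOLLOW(A) ⊇ FOLLOW(C) ⊇ {$,a,b,c}; new: +{$,a,b,c}
  FOLLOW[S]={$,a}  FOLLOW[A]={$,a,b,c}  FOLLOW[B]={$,a}  FOLLOW[C]={$,a,b,c}
[3] (stable)
  FOLLOW[S]={$,a}  FOLLOW[A]={$,a,b,c}  FOLLOW[B]={$,a}  FOLLOW[C]={$,a,b,c}

FOLLOW(S) = ["$", "a"]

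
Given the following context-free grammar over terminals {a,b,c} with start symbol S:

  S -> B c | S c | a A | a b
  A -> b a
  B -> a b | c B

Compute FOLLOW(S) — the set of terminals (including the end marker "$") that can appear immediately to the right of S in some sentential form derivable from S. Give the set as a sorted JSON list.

FIRST sets, iterate to fixpoint:
iter 1:
  A via A→b a: +{b}
  B via B→a b: +{a}
  B via B→c B: +{c}
  S via S→B c: +{a,c}
  FIRST[S]={a,c}  FIRST[A]={b}  FIRST[B]={a,c}
iter 2: (no change)
  FIRST[S]={a,c}  FIRST[A]={b}  FIRST[B]={a,c}

FOLLOW sets:
initialize: $ ∈ FOLLOW(S)
[1]
  S→B c: FOLLOW(B) ⊇ FIRST(c) = {c}; new: +{c}
  S→S c: FOLLOW(S) ⊇ FIRST(c) = {c}; new: +{c}
  S→a A: FOLLOW(A) ⊇ FOLLOW(S) ⊇ {$,c}; new: +{$,c}
  S: {$,c}  A: {$,c}  B: {c}
[2] (stable)
  S: {$,c}  A: {$,c}  B: {c}

FOLLOW(S) = ["$", "c"]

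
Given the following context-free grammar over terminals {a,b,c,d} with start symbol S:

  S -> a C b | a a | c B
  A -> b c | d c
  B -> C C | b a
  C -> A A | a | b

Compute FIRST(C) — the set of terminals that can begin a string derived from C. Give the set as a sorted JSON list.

FIRST sets, iterate to fixpoint:
iter 1:
  A via A→b c: +{b}
  A via A→d c: +{d}
  B via B→b a: +{b}
  C via C→A A: +{b,d}
  C via C→a: +{a}
  S via S→a C b: +{a}
  S via S→c B: +{c}
  S: {a,c}  A: {b,d}  B: {b}  C: {a,b,d}
iter 2:
  B via B→C C: +{a,d}
  S: {a,c}  A: {b,d}  B: {a,b,d}  C: {a,b,d}
iter 3: done
  S: {a,c}  A: {b,d}  B: {a,b,d}  C: {a,b,d}

FIRST(C) = ["a", "b", "d"]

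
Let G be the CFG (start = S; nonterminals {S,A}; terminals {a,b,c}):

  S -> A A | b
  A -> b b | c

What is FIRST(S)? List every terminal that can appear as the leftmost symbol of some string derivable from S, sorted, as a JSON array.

FIRST iteration:
round 1:
  A via A→b b: +{b}
  A via A→c: +{c}
  S via S→A A: +{b,c}
  FIRST(S)={b,c}  FIRST(A)={b,c}
round 2: done
  FIRST(S)={b,c}  FIRST(A)={b,c}

FIRST(S) = ["b", "c"]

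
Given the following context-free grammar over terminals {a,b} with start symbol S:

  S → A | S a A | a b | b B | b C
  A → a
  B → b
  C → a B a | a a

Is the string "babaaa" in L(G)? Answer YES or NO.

CNF form of G:
  S -> S X3 | T0 T1 | T1 B | T1 C | a
  A -> a
  B -> b
  C -> T0 T0 | T0 X2
  T0 -> a
  T1 -> b
  X2 -> B T0
  X3 -> T0 A

CYK table (by increasing span):
  T[0,0] 'b' = {B,T1}  orig:{B}
  T[1,1] 'a' = {A,S,T0}  orig:{A,S}
  T[2,2] 'b' = {B,T1}  orig:{B}
  T[3,3] 'a' = {A,S,T0}  orig:{A,S}
  T[4,4] 'a' = {A,S,T0}  orig:{A,S}
  T[5,5] 'a' = {A,S,T0}  orig:{A,S}
  T[0,1] 'ba' = {X2}  orig:{}
  T[1,2] 'ab' = {S}
  T[2,3] 'ba' = {X2}  orig:{}
  T[3,4] 'aa' = {C,X3}  orig:{C}
  T[4,5] 'aa' = {C,X3}  orig:{C}
  T[0,2] 'bab' = ∅
  T[1,3] 'aba' = {C}
  T[2,4] 'baa' = {S}
  T[3,5] 'aaa' = {S}
  T[0,3] 'baba' = {S}
  T[1,4] 'abaa' = {S}
  T[2,5] 'baaa' = ∅
  T[0,4] 'babaa' = ∅
  T[1,5] 'abaaa' = ∅
  T[0,5] 'babaaa' = {S}

S ∈ T[0,5] ⇒ YES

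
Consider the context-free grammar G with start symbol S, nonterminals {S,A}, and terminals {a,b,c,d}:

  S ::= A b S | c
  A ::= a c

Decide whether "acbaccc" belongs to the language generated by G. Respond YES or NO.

CNF form of G:
  S -> A X3 | c
  A -> T0 T1
  T0 -> a
  T1 -> c
  T2 -> b
  X3 -> T2 S

CYK table (by increasing span):
  T[0,0] 'a' = {T0}  orig:{}
  T[1,1] 'c' = {S,T1}  orig:{S}
  T[2,2] 'b' = {T2}  orig:{}
  T[3,3] 'a' = {T0}  orig:{}
  T[4,4] 'c' = {S,T1}  orig:{S}
  T[5,5] 'c' = {S,T1}  orig:{S}
  T[6,6] 'c' = {S,T1}  orig:{S}
  T[0,1] 'ac' = {A}
  T[1,2] 'cb' = ∅
  T[2,3] 'ba' = ∅
  T[3,4] 'ac' = {A}
  T[4,5] 'cc' = ∅
  T[5,6] 'cc' = ∅
  T[0,2] 'acb' = ∅
  T[1,3] 'cba' = ∅
  T[2,4] 'bac' = ∅
  T[3,5] 'acc' = ∅
  T[4,6] 'ccc' = ∅
  T[0,3] 'acba' = ∅
  T[1,4] 'cbac' = ∅
  T[2,5] 'bacc' = ∅
  T[3,6] 'accc' = ∅
  T[0,4] 'acbac' = ∅
  T[1,5] 'cbacc' = ∅
  T[2,6] 'baccc' = ∅
  T[0,5] 'acbacc' = ∅
  T[1,6] 'cbaccc' = ∅
  T[0,6] 'acbaccc' = ∅

S ∉ T[0,6] ⇒ NO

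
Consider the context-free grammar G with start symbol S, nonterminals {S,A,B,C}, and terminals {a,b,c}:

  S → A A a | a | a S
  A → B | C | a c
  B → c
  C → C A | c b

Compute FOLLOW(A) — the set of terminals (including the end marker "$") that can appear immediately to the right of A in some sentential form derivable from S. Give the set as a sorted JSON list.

Compute FIRST by fixpoint:
pass 1:
  A via A→a c: +{a}
  B via B→c: +{c}
  C via C→c b: +{c}
  S via S→A A a: +{a}
  FIRST(S)={a}  FIRST(A)={a}  FIRST(B)={c}  FIRST(C)={c}
pass 2:
  A via A→B: +{c}
  S via S→A A a: +{c}
  FIRST(S)={a,c}  FIRST(A)={a,c}  FIRST(B)={c}  FIRST(C)={c}
pass 3: (stable)
  FIRST(S)={a,c}  FIRST(A)={a,c}  FIRST(B)={c}  FIRST(C)={c}

FOLLOW sets:
seed FOLLOW(S) with $
pass 1:
  C→C A: FOLLOW(C) ⊇ FIRST(A) = {a,c}; new: +{a,c}
  C→C A: FOLLOW(A) ⊇ FOLLOW(C) ⊇ {a,c}; new: +{a,c}
  FOLLOW(S)={$}  FOLLOW(A)={a,c}  FOLLOW(B)={}  FOLLOW(C)={a,c}
pass 2:
  A→B: FOLLOW(B) ⊇ FOLLOW(A) ⊇ {a,c}; new: +{a,c}
  FOLLOW(S)={$}  FOLLOW(A)={a,c}  FOLLOW(B)={a,c}  FOLLOW(C)={a,c}
pass 3: (no change)
  FOLLOW(S)={$}  FOLLOW(A)={a,c}  FOLLOW(B)={a,c}  FOLLOW(C)={a,c}

FOLLOW(A) = ["a", "c"]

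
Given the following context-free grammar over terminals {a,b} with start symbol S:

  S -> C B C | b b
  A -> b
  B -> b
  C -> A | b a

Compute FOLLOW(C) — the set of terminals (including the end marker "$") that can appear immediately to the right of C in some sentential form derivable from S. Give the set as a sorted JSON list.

FIRST sets, iterate to fixpoint:
round 1:
  A via A→b: +{b}
  B via B→b: +{b}
  C via C→A: +{b}
  S via S→C B C: +{b}
  FIRST(S)={b}  FIRST(A)={b}  FIRST(B)={b}  FIRST(C)={b}
round 2: (stable)
  FIRST(S)={b}  FIRST(A)={b}  FIRST(B)={b}  FIRST(C)={b}

Compute FOLLOW by fixpoint:
seed FOLLOW(S) with $
iter 1:
  S→C B C: FOLLOW(C) ⊇ FIRST(B) = {b}; new: +{b}
  S→C B C: FOLLOW(B) ⊇ FIRST(C) = {b}; new: +{b}
  S→C B C: FOLLOW(C) ⊇ FOLLOW(S) ⊇ {$}; new: +{$}
  FOLLOW[S]={$}  FOLLOW[A]={}  FOLLOW[B]={b}  FOLLOW[C]={$,b}
iter 2:
  C→A: FOLLOW(A) ⊇ FOLLOW(C) ⊇ {$,b}; new: +{$,b}
  FOLLOW[S]={$}  FOLLOW[A]={$,b}  FOLLOW[B]={b}  FOLLOW[C]={$,b}
iter 3: (stable)
  FOLLOW[S]={$}  FOLLOW[A]={$,b}  FOLLOW[B]={b}  FOLLOW[C]={$,b}

FOLLOW(C) = ["$", "b"]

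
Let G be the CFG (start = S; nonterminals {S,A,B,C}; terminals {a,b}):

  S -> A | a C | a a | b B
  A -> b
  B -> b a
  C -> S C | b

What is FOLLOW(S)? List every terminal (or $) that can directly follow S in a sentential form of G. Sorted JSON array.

FIRST sets, iterate to fixpoint:
round 1:
  A via A→b: +{b}
  B via B→b a: +{b}
  C via C→b: +{b}
  S via S→A: +{b}
  S via S→a C: +{a}
  S: {a,b}  A: {b}  B: {b}  C: {b}
round 2:
  C via C→S C: +{a}
  S: {a,b}  A: {b}  B: {b}  C: {a,b}
round 3: (no change)
  S: {a,b}  A: {b}  B: {b}  C: {a,b}

Compute FOLLOW by fixpoint:
FOLLOW(S) := {$}
[1]
  C→S C: FOLLOW(S) ⊇ FIRST(C) = {a,b}; new: +{a,b}
  S→A: FOLLOW(A) ⊇ FOLLOW(S) ⊇ {$,a,b}; new: +{$,a,b}
  S→a C: FOLLOW(C) ⊇ FOLLOW(S) ⊇ {$,a,b}; new: +{$,a,b}
  S→b B: FOLLOW(B) ⊇ FOLLOW(S) ⊇ {$,a,b}; new: +{$,a,b}
  S: {$,a,b}  A: {$,a,b}  B: {$,a,b}  C: {$,a,b}
[2] (stable)
  S: {$,a,b}  A: {$,a,b}  B: {$,a,b}  C: {$,a,b}

FOLLOW(S) = ["$", "a", "b"]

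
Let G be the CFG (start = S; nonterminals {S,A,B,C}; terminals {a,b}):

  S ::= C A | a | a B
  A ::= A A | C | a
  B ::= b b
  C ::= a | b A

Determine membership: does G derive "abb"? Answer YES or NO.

CNF form of G:
  S -> C A | T1 B | a
  A -> A A | T0 A | a
  B -> T0 T0
  C -> T0 A | a
  T0 -> b
  T1 -> a

Fill CYK table bottom-up:
  T[0,0] 'a' = {A,C,S,T1}  orig:{A,C,S}
  T[1,1] 'b' = {T0}  orig:{}
  T[2,2] 'b' = {T0}  orig:{}
  T[0,1] 'ab' = ∅
  T[1,2] 'bb' = {B}
  T[0,2] 'abb' = {S}

S ∈ T[0,2] ⇒ YES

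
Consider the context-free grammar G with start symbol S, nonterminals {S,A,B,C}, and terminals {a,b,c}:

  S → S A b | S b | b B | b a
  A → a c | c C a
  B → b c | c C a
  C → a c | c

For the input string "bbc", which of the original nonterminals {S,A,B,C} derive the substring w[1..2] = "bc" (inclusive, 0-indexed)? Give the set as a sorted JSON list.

CNF form of G:
  S -> S T2 | S X5 | T2 B | T2 T0
  A -> T0 T1 | T1 X3
  B -> T1 X4 | T2 T1
  C -> T0 T1 | c
  T0 -> a
  T1 -> c
  T2 -> b
  X3 -> C T0
  X4 -> C T0
  X5 -> A T2

CYK fill (cells [i..j] with 1 ≤ i ≤ j ≤ 2 only):
  T[1,1] 'b' = {T2}  orig:{}
  T[2,2] 'c' = {C,T1}  orig:{C}
  T[1,2] 'bc' = {B}

Original NTs in T[1,2] deriving "bc": ["B"]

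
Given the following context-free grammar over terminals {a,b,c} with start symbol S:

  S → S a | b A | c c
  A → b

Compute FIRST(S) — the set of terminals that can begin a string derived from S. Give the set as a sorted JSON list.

FIRST sets, iterate to fixpoint:
pass 1:
  A via A→b: +{b}
  S via S→b A: +{b}
  S via S→c c: +{c}
  S: {b,c}  A: {b}
pass 2: (stable)
  S: {b,c}  A: {b}

FIRST(S) = ["b", "c"]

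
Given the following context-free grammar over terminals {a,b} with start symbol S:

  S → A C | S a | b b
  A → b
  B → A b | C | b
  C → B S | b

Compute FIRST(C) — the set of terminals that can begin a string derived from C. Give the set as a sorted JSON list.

Compute FIRST by fixpoint:
iter 1:
  A via A→b: +{b}
  B via B→A b: +{b}
  C via C→B S: +{b}
  S via S→A C: +{b}
  FIRST[S]={b}  FIRST[A]={b}  FIRST[B]={b}  FIRST[C]={b}
iter 2: done
  FIRST[S]={b}  FIRST[A]={b}  FIRST[B]={b}  FIRST[C]={b}

FIRST(C) = ["b"]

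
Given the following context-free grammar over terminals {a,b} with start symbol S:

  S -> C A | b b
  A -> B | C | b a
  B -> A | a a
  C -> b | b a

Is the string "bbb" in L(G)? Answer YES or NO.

CNF form of G:
  S -> C A | T1 T1
  A -> T0 T0 | T1 T0 | b
  B -> T0 T0 | T1 T0 | b
  C -> T1 T0 | b
  T0 -> a
  T1 -> b

CYK table (by increasing span):
  [0..0]={A,B,C,T1}  "b"  orig:{A,B,C}
  [1..1]={A,B,C,T1}  "b"  orig:{A,B,C}
  [2..2]={A,B,C,T1}  "b"  orig:{A,B,C}
  [0..1]={S}  "bb"
  [1..2]={S}  "bb"
  [0..2]=∅  "bbb"

S ∉ T[0,2] ⇒ NO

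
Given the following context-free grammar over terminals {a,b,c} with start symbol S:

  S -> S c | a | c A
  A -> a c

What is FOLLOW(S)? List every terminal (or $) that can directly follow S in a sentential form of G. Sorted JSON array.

FIRST iteration:
pass 1:
  A via A→a c: +{a}
  S via S→a: +{a}
  S via S→c A: +{c}
  S: {a,c}  A: {a}
pass 2: — fixpoint
  S: {a,c}  A: {a}

Compute FOLLOW by fixpoint:
initialize: $ ∈ FOLLOW(S)
pass 1:
  S→S c: FOLLOW(S) ⊇ FIRST(c) = {c}; new: +{c}
  S→c A: FOLLOW(A) ⊇ FOLLOW(S) ⊇ {$,c}; new: +{$,c}
  S: {$,c}  A: {$,c}
pass 2: (no change)
  S: {$,c}  A: {$,c}

FOLLOW(S) = ["$", "c"]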